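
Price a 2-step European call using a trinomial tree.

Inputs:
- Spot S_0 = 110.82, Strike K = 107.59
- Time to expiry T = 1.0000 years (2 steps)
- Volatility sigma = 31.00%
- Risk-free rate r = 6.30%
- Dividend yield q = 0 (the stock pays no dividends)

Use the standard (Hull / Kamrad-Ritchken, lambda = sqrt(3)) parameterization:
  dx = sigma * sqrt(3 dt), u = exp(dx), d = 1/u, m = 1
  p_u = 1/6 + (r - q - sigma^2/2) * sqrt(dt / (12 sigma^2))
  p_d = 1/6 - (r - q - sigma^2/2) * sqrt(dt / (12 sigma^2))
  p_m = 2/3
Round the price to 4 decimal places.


dt = T/N = 0.500000; dx = sigma*sqrt(3*dt) = 0.379671
u = exp(dx) = 1.461803; d = 1/u = 0.684086
p_u = 0.176511, p_m = 0.666667, p_d = 0.156823
Discount per step: exp(-r*dt) = 0.968991
Stock lattice S(k, j) with j the centered position index:
  k=0: S(0,+0) = 110.8200
  k=1: S(1,-1) = 75.8105; S(1,+0) = 110.8200; S(1,+1) = 161.9971
  k=2: S(2,-2) = 51.8609; S(2,-1) = 75.8105; S(2,+0) = 110.8200; S(2,+1) = 161.9971; S(2,+2) = 236.8079
Terminal payoffs V(N, j) = max(S_T - K, 0):
  V(2,-2) = 0.000000; V(2,-1) = 0.000000; V(2,+0) = 3.230000; V(2,+1) = 54.407058; V(2,+2) = 129.217857
Backward induction: V(k, j) = exp(-r*dt) * [p_u * V(k+1, j+1) + p_m * V(k+1, j) + p_d * V(k+1, j-1)]
  V(1,-1) = exp(-r*dt) * [p_u*3.230000 + p_m*0.000000 + p_d*0.000000] = 0.552450
  V(1,+0) = exp(-r*dt) * [p_u*54.407058 + p_m*3.230000 + p_d*0.000000] = 11.392196
  V(1,+1) = exp(-r*dt) * [p_u*129.217857 + p_m*54.407058 + p_d*3.230000] = 57.738533
  V(0,+0) = exp(-r*dt) * [p_u*57.738533 + p_m*11.392196 + p_d*0.552450] = 17.318683

Answer: Price = V(0,0) = 17.3187


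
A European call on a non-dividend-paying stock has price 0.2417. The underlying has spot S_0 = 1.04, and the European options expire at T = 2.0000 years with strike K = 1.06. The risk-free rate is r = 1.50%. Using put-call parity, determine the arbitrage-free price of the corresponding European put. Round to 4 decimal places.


Put-call parity: C - P = S_0 * exp(-qT) - K * exp(-rT).
S_0 * exp(-qT) = 1.0400 * 1.00000000 = 1.04000000
K * exp(-rT) = 1.0600 * 0.97044553 = 1.02867227
P = C - S*exp(-qT) + K*exp(-rT)
P = 0.2417 - 1.04000000 + 1.02867227 = 0.2304

Answer: Put price = 0.2304


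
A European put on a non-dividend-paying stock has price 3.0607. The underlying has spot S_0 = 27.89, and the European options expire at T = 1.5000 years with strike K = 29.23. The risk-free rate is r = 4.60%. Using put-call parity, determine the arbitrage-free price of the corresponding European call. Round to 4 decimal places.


Answer: Call price = 3.6696

Derivation:
Put-call parity: C - P = S_0 * exp(-qT) - K * exp(-rT).
S_0 * exp(-qT) = 27.8900 * 1.00000000 = 27.89000000
K * exp(-rT) = 29.2300 * 0.93332668 = 27.28113886
C = P + S*exp(-qT) - K*exp(-rT)
C = 3.0607 + 27.89000000 - 27.28113886 = 3.6696


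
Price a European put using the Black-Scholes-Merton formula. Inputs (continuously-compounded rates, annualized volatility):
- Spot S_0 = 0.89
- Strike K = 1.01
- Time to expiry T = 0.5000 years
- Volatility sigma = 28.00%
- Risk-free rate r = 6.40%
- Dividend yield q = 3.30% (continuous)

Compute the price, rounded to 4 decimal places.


Answer: Price = 0.1356

Derivation:
d1 = (ln(S/K) + (r - q + 0.5*sigma^2) * T) / (sigma * sqrt(T)) = -0.46155964
d2 = d1 - sigma * sqrt(T) = -0.65954954
exp(-rT) = 0.96850658; exp(-qT) = 0.98363538
P = K * exp(-rT) * N(-d2) - S_0 * exp(-qT) * N(-d1)
N(-d1) = 0.67780143; N(-d2) = 0.74522853
P = 1.0100 * 0.96850658 * 0.74522853 - 0.8900 * 0.98363538 * 0.67780143 = 0.1356


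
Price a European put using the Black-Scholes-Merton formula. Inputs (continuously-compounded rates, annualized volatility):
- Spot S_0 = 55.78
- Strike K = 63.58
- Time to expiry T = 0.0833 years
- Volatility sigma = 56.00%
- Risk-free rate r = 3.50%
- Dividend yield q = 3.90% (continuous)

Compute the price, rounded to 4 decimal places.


d1 = (ln(S/K) + (r - q + 0.5*sigma^2) * T) / (sigma * sqrt(T)) = -0.73104280
d2 = d1 - sigma * sqrt(T) = -0.89266854
exp(-rT) = 0.99708875; exp(-qT) = 0.99675657
P = K * exp(-rT) * N(-d2) - S_0 * exp(-qT) * N(-d1)
N(-d1) = 0.76762349; N(-d2) = 0.81398265
P = 63.5800 * 0.99708875 * 0.81398265 - 55.7800 * 0.99675657 * 0.76762349 = 8.9232

Answer: Price = 8.9232


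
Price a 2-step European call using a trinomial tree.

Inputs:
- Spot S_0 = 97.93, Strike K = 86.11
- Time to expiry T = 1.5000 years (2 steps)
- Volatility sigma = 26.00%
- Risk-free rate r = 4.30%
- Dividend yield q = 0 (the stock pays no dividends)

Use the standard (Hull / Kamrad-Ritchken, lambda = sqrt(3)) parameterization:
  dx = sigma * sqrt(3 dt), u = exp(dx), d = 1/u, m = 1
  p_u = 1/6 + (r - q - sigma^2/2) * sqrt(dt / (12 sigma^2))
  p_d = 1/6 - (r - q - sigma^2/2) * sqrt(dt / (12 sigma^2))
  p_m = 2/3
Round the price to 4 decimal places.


dt = T/N = 0.750000; dx = sigma*sqrt(3*dt) = 0.390000
u = exp(dx) = 1.476981; d = 1/u = 0.677057
p_u = 0.175513, p_m = 0.666667, p_d = 0.157821
Discount per step: exp(-r*dt) = 0.968264
Stock lattice S(k, j) with j the centered position index:
  k=0: S(0,+0) = 97.9300
  k=1: S(1,-1) = 66.3042; S(1,+0) = 97.9300; S(1,+1) = 144.6407
  k=2: S(2,-2) = 44.8917; S(2,-1) = 66.3042; S(2,+0) = 97.9300; S(2,+1) = 144.6407; S(2,+2) = 213.6316
Terminal payoffs V(N, j) = max(S_T - K, 0):
  V(2,-2) = 0.000000; V(2,-1) = 0.000000; V(2,+0) = 11.820000; V(2,+1) = 58.530729; V(2,+2) = 127.521579
Backward induction: V(k, j) = exp(-r*dt) * [p_u * V(k+1, j+1) + p_m * V(k+1, j) + p_d * V(k+1, j-1)]
  V(1,-1) = exp(-r*dt) * [p_u*11.820000 + p_m*0.000000 + p_d*0.000000] = 2.008724
  V(1,+0) = exp(-r*dt) * [p_u*58.530729 + p_m*11.820000 + p_d*0.000000] = 17.576802
  V(1,+1) = exp(-r*dt) * [p_u*127.521579 + p_m*58.530729 + p_d*11.820000] = 61.259767
  V(0,+0) = exp(-r*dt) * [p_u*61.259767 + p_m*17.576802 + p_d*2.008724] = 22.063611

Answer: Price = V(0,0) = 22.0636


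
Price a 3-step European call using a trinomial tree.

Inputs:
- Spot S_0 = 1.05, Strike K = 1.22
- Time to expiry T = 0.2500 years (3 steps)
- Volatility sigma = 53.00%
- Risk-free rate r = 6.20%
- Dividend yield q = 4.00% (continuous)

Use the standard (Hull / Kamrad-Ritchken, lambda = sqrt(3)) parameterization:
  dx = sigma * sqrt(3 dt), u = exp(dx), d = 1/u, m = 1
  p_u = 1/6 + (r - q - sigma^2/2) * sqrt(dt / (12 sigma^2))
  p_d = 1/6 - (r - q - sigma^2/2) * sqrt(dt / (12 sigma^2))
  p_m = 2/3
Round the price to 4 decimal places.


dt = T/N = 0.083333; dx = sigma*sqrt(3*dt) = 0.265000
u = exp(dx) = 1.303431; d = 1/u = 0.767206
p_u = 0.148042, p_m = 0.666667, p_d = 0.185291
Discount per step: exp(-r*dt) = 0.994847
Stock lattice S(k, j) with j the centered position index:
  k=0: S(0,+0) = 1.0500
  k=1: S(1,-1) = 0.8056; S(1,+0) = 1.0500; S(1,+1) = 1.3686
  k=2: S(2,-2) = 0.6180; S(2,-1) = 0.8056; S(2,+0) = 1.0500; S(2,+1) = 1.3686; S(2,+2) = 1.7839
  k=3: S(3,-3) = 0.4742; S(3,-2) = 0.6180; S(3,-1) = 0.8056; S(3,+0) = 1.0500; S(3,+1) = 1.3686; S(3,+2) = 1.7839; S(3,+3) = 2.3252
Terminal payoffs V(N, j) = max(S_T - K, 0):
  V(3,-3) = 0.000000; V(3,-2) = 0.000000; V(3,-1) = 0.000000; V(3,+0) = 0.000000; V(3,+1) = 0.148603; V(3,+2) = 0.563879; V(3,+3) = 1.105163
Backward induction: V(k, j) = exp(-r*dt) * [p_u * V(k+1, j+1) + p_m * V(k+1, j) + p_d * V(k+1, j-1)]
  V(2,-2) = exp(-r*dt) * [p_u*0.000000 + p_m*0.000000 + p_d*0.000000] = 0.000000
  V(2,-1) = exp(-r*dt) * [p_u*0.000000 + p_m*0.000000 + p_d*0.000000] = 0.000000
  V(2,+0) = exp(-r*dt) * [p_u*0.148603 + p_m*0.000000 + p_d*0.000000] = 0.021886
  V(2,+1) = exp(-r*dt) * [p_u*0.563879 + p_m*0.148603 + p_d*0.000000] = 0.181606
  V(2,+2) = exp(-r*dt) * [p_u*1.105163 + p_m*0.563879 + p_d*0.148603] = 0.564143
  V(1,-1) = exp(-r*dt) * [p_u*0.021886 + p_m*0.000000 + p_d*0.000000] = 0.003223
  V(1,+0) = exp(-r*dt) * [p_u*0.181606 + p_m*0.021886 + p_d*0.000000] = 0.041262
  V(1,+1) = exp(-r*dt) * [p_u*0.564143 + p_m*0.181606 + p_d*0.021886] = 0.207568
  V(0,+0) = exp(-r*dt) * [p_u*0.207568 + p_m*0.041262 + p_d*0.003223] = 0.058531

Answer: Price = V(0,0) = 0.0585


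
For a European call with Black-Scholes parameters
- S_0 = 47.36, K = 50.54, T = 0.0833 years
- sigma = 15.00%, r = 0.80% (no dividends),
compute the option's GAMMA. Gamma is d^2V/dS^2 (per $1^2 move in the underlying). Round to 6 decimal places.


d1 = -1.4640740705; d2 = -1.5073666796
phi(d1) = 0.1366004585; exp(-qT) = 1.0000000000; exp(-rT) = 0.9993338220
Gamma = exp(-qT) * phi(d1) / (S * sigma * sqrt(T)) = 1.0000000000 * 0.1366004585 / (47.3600 * 0.1500 * 0.2886173938) = 0.066623

Answer: Gamma = 0.066623


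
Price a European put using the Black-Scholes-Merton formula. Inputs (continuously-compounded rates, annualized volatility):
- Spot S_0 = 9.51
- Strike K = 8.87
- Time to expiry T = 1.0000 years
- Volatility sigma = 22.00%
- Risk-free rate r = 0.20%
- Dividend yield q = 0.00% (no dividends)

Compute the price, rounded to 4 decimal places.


d1 = (ln(S/K) + (r - q + 0.5*sigma^2) * T) / (sigma * sqrt(T)) = 0.43576855
d2 = d1 - sigma * sqrt(T) = 0.21576855
exp(-rT) = 0.99800200; exp(-qT) = 1.00000000
P = K * exp(-rT) * N(-d2) - S_0 * exp(-qT) * N(-d1)
N(-d1) = 0.33150233; N(-d2) = 0.41458408
P = 8.8700 * 0.99800200 * 0.41458408 - 9.5100 * 1.00000000 * 0.33150233 = 0.5174

Answer: Price = 0.5174


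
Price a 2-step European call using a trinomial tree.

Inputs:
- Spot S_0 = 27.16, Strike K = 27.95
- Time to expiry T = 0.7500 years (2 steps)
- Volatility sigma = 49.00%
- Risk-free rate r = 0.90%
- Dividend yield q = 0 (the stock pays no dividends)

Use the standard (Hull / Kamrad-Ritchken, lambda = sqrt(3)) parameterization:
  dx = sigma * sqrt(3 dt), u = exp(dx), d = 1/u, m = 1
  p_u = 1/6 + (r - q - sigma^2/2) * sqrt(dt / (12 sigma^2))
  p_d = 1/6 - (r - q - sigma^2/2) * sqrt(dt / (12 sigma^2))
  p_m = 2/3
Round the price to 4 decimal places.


dt = T/N = 0.375000; dx = sigma*sqrt(3*dt) = 0.519723
u = exp(dx) = 1.681563; d = 1/u = 0.594685
p_u = 0.126603, p_m = 0.666667, p_d = 0.206730
Discount per step: exp(-r*dt) = 0.996631
Stock lattice S(k, j) with j the centered position index:
  k=0: S(0,+0) = 27.1600
  k=1: S(1,-1) = 16.1516; S(1,+0) = 27.1600; S(1,+1) = 45.6712
  k=2: S(2,-2) = 9.6051; S(2,-1) = 16.1516; S(2,+0) = 27.1600; S(2,+1) = 45.6712; S(2,+2) = 76.7991
Terminal payoffs V(N, j) = max(S_T - K, 0):
  V(2,-2) = 0.000000; V(2,-1) = 0.000000; V(2,+0) = 0.000000; V(2,+1) = 17.721240; V(2,+2) = 48.849050
Backward induction: V(k, j) = exp(-r*dt) * [p_u * V(k+1, j+1) + p_m * V(k+1, j) + p_d * V(k+1, j-1)]
  V(1,-1) = exp(-r*dt) * [p_u*0.000000 + p_m*0.000000 + p_d*0.000000] = 0.000000
  V(1,+0) = exp(-r*dt) * [p_u*17.721240 + p_m*0.000000 + p_d*0.000000] = 2.236008
  V(1,+1) = exp(-r*dt) * [p_u*48.849050 + p_m*17.721240 + p_d*0.000000] = 17.937968
  V(0,+0) = exp(-r*dt) * [p_u*17.937968 + p_m*2.236008 + p_d*0.000000] = 3.749004

Answer: Price = V(0,0) = 3.7490


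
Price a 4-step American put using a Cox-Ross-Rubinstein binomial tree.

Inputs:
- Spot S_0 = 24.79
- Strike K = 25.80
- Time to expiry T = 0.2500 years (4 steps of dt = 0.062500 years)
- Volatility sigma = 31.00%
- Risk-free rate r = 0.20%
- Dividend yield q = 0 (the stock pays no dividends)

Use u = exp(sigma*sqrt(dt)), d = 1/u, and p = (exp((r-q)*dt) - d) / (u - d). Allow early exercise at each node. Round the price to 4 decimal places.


dt = T/N = 0.062500
u = exp(sigma*sqrt(dt)) = 1.080582; d = 1/u = 0.925427
p = (exp((r-q)*dt) - d) / (u - d) = 0.481440
Discount per step: exp(-r*dt) = 0.999875
Stock lattice S(k, i) with i counting down-moves:
  k=0: S(0,0) = 24.7900
  k=1: S(1,0) = 26.7876; S(1,1) = 22.9413
  k=2: S(2,0) = 28.9462; S(2,1) = 24.7900; S(2,2) = 21.2305
  k=3: S(3,0) = 31.2788; S(3,1) = 26.7876; S(3,2) = 22.9413; S(3,3) = 19.6473
  k=4: S(4,0) = 33.7993; S(4,1) = 28.9462; S(4,2) = 24.7900; S(4,3) = 21.2305; S(4,4) = 18.1822
Terminal payoffs V(N, i) = max(K - S_T, 0):
  V(4,0) = 0.000000; V(4,1) = 0.000000; V(4,2) = 1.010000; V(4,3) = 4.569468; V(4,4) = 7.617850
Backward induction: V(k, i) = exp(-r*dt) * [p * V(k+1, i) + (1-p) * V(k+1, i+1)]; then take max(V_cont, immediate exercise) for American.
  V(3,0) = exp(-r*dt) * [p*0.000000 + (1-p)*0.000000] = 0.000000; exercise = 0.000000; V(3,0) = max -> 0.000000
  V(3,1) = exp(-r*dt) * [p*0.000000 + (1-p)*1.010000] = 0.523680; exercise = 0.000000; V(3,1) = max -> 0.523680
  V(3,2) = exp(-r*dt) * [p*1.010000 + (1-p)*4.569468] = 2.855439; exercise = 2.858664; V(3,2) = max -> 2.858664
  V(3,3) = exp(-r*dt) * [p*4.569468 + (1-p)*7.617850] = 6.149467; exercise = 6.152692; V(3,3) = max -> 6.152692
  V(2,0) = exp(-r*dt) * [p*0.000000 + (1-p)*0.523680] = 0.271525; exercise = 0.000000; V(2,0) = max -> 0.271525
  V(2,1) = exp(-r*dt) * [p*0.523680 + (1-p)*2.858664] = 1.734292; exercise = 1.010000; V(2,1) = max -> 1.734292
  V(2,2) = exp(-r*dt) * [p*2.858664 + (1-p)*6.152692] = 4.566243; exercise = 4.569468; V(2,2) = max -> 4.569468
  V(1,0) = exp(-r*dt) * [p*0.271525 + (1-p)*1.734292] = 1.029928; exercise = 0.000000; V(1,0) = max -> 1.029928
  V(1,1) = exp(-r*dt) * [p*1.734292 + (1-p)*4.569468] = 3.204099; exercise = 2.858664; V(1,1) = max -> 3.204099
  V(0,0) = exp(-r*dt) * [p*1.029928 + (1-p)*3.204099] = 2.157096; exercise = 1.010000; V(0,0) = max -> 2.157096

Answer: Price = V(0,0) = 2.1571


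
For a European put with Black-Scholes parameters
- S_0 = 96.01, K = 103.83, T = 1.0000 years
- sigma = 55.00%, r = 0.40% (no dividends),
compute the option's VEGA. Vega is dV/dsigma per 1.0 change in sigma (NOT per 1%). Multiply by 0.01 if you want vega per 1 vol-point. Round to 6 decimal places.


Answer: Vega = 37.929425

Derivation:
d1 = 0.1399043753; d2 = -0.4100956247
phi(d1) = 0.3950570278; exp(-qT) = 1.0000000000; exp(-rT) = 0.9960079893
Vega = S * exp(-qT) * phi(d1) * sqrt(T) = 96.0100 * 1.0000000000 * 0.3950570278 * 1.0000000000 = 37.929425


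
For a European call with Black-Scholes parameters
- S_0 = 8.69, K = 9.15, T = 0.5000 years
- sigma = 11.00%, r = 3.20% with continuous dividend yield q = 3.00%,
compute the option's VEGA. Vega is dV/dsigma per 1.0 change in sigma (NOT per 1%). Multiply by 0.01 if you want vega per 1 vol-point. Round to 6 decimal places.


Answer: Vega = 2.003217

Derivation:
d1 = -0.6114023212; d2 = -0.6891840671
phi(d1) = 0.3309311496; exp(-qT) = 0.9851119396; exp(-rT) = 0.9841273201
Vega = S * exp(-qT) * phi(d1) * sqrt(T) = 8.6900 * 0.9851119396 * 0.3309311496 * 0.7071067812 = 2.003217


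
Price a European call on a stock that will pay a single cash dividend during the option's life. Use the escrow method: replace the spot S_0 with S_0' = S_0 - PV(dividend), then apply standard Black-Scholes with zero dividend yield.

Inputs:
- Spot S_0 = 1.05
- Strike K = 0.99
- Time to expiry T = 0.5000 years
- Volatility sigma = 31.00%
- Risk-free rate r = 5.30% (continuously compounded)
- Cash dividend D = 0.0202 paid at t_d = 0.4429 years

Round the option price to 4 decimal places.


Answer: Price = 0.1241

Derivation:
PV(D) = D * exp(-r * t_d) = 0.0202 * 0.97679966 = 0.01973135
S_0' = S_0 - PV(D) = 1.0500 - 0.01973135 = 1.03026865
d1 = (ln(S_0'/K) + (r + sigma^2/2)*T) / (sigma*sqrt(T)) = 0.41237978
d2 = d1 - sigma*sqrt(T) = 0.19317667
exp(-rT) = 0.97384804
N(d1) = 0.65996946; N(d2) = 0.57658970
C = S_0' * N(d1) - K * exp(-rT) * N(d2) = 1.03026865 * 0.65996946 - 0.9900 * 0.97384804 * 0.57658970 = 0.1241


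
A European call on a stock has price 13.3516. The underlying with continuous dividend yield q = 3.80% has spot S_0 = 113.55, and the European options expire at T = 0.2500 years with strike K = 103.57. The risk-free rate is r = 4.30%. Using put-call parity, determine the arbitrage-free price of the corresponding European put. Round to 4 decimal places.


Put-call parity: C - P = S_0 * exp(-qT) - K * exp(-rT).
S_0 * exp(-qT) = 113.5500 * 0.99054498 = 112.47638276
K * exp(-rT) = 103.5700 * 0.98930757 = 102.46258552
P = C - S*exp(-qT) + K*exp(-rT)
P = 13.3516 - 112.47638276 + 102.46258552 = 3.3378

Answer: Put price = 3.3378


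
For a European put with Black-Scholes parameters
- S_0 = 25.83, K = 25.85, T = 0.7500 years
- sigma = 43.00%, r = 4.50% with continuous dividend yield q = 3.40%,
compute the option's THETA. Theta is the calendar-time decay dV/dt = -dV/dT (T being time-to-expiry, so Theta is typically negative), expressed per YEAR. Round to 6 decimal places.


Answer: Theta = -2.162929

Derivation:
d1 = 0.2062711556; d2 = -0.1661197680
phi(d1) = 0.3905448639; exp(-qT) = 0.9748223790; exp(-rT) = 0.9668131777
Theta = -S*exp(-qT)*phi(d1)*sigma/(2*sqrt(T)) + r*K*exp(-rT)*N(-d2) - q*S*exp(-qT)*N(-d1)
N(-d1) = 0.4182895543; N(-d2) = 0.5659686512; sqrt(T) = 0.8660254038
Term 1 = -25.8300 * 0.9748223790 * 0.3905448639 * 0.4300 / (2 * 0.8660254038) = -2.4413421866
Term 2 = 0.0450 * 25.8500 * 0.9668131777 * 0.5659686512 = 0.6365140565
Term 3 = -0.0340 * 25.8300 * 0.9748223790 * 0.4182895543 = -0.3581012469
Theta = -2.4413421866 + (0.6365140565) + (-0.3581012469) = -2.162929


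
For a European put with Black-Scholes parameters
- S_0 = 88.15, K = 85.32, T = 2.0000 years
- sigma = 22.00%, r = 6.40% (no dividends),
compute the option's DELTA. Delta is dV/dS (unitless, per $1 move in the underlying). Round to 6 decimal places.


d1 = 0.6718511289; d2 = 0.3607241452
phi(d1) = 0.3183415223; exp(-qT) = 1.0000000000; exp(-rT) = 0.8798533791
N(-d1) = 0.2508392376
Delta = -exp(-qT) * N(-d1) = -1.0000000000 * 0.2508392376 = -0.250839

Answer: Delta = -0.250839


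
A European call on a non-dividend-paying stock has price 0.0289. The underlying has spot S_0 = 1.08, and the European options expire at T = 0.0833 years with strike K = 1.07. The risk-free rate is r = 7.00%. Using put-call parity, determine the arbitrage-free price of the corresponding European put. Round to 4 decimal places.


Put-call parity: C - P = S_0 * exp(-qT) - K * exp(-rT).
S_0 * exp(-qT) = 1.0800 * 1.00000000 = 1.08000000
K * exp(-rT) = 1.0700 * 0.99418597 = 1.06377898
P = C - S*exp(-qT) + K*exp(-rT)
P = 0.0289 - 1.08000000 + 1.06377898 = 0.0127

Answer: Put price = 0.0127


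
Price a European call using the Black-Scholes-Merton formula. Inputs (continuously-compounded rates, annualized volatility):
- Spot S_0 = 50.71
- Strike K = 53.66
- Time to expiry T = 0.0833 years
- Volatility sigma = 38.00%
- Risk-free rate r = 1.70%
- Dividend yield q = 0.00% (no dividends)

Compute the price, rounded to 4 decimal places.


d1 = (ln(S/K) + (r - q + 0.5*sigma^2) * T) / (sigma * sqrt(T)) = -0.44781883
d2 = d1 - sigma * sqrt(T) = -0.55749344
exp(-rT) = 0.99858490; exp(-qT) = 1.00000000
C = S_0 * exp(-qT) * N(d1) - K * exp(-rT) * N(d2)
N(d1) = 0.32714198; N(d2) = 0.28859517
C = 50.7100 * 1.00000000 * 0.32714198 - 53.6600 * 0.99858490 * 0.28859517 = 1.1253

Answer: Price = 1.1253


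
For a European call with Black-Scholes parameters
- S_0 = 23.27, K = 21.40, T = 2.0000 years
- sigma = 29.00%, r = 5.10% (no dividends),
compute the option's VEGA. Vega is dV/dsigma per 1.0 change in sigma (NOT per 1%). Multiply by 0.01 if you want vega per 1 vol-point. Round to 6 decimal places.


d1 = 0.6580337054; d2 = 0.2479117723
phi(d1) = 0.3212798554; exp(-qT) = 1.0000000000; exp(-rT) = 0.9030295517
Vega = S * exp(-qT) * phi(d1) * sqrt(T) = 23.2700 * 1.0000000000 * 0.3212798554 * 1.4142135624 = 10.572918

Answer: Vega = 10.572918


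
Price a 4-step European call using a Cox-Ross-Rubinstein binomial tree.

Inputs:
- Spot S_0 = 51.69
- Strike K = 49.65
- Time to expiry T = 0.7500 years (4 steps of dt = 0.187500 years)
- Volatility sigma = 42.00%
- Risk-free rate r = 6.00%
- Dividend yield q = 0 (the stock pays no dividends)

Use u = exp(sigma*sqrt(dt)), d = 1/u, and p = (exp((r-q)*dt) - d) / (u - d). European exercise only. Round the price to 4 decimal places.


dt = T/N = 0.187500
u = exp(sigma*sqrt(dt)) = 1.199453; d = 1/u = 0.833714
p = (exp((r-q)*dt) - d) / (u - d) = 0.485592
Discount per step: exp(-r*dt) = 0.988813
Stock lattice S(k, i) with i counting down-moves:
  k=0: S(0,0) = 51.6900
  k=1: S(1,0) = 61.9997; S(1,1) = 43.0947
  k=2: S(2,0) = 74.3657; S(2,1) = 51.6900; S(2,2) = 35.9286
  k=3: S(3,0) = 89.1982; S(3,1) = 61.9997; S(3,2) = 43.0947; S(3,3) = 29.9542
  k=4: S(4,0) = 106.9890; S(4,1) = 74.3657; S(4,2) = 51.6900; S(4,3) = 35.9286; S(4,4) = 24.9732
Terminal payoffs V(N, i) = max(S_T - K, 0):
  V(4,0) = 57.338963; V(4,1) = 24.715714; V(4,2) = 2.040000; V(4,3) = 0.000000; V(4,4) = 0.000000
Backward induction: V(k, i) = exp(-r*dt) * [p * V(k+1, i) + (1-p) * V(k+1, i+1)].
  V(3,0) = exp(-r*dt) * [p*57.338963 + (1-p)*24.715714] = 40.103586
  V(3,1) = exp(-r*dt) * [p*24.715714 + (1-p)*2.040000] = 12.905140
  V(3,2) = exp(-r*dt) * [p*2.040000 + (1-p)*0.000000] = 0.979526
  V(3,3) = exp(-r*dt) * [p*0.000000 + (1-p)*0.000000] = 0.000000
  V(2,0) = exp(-r*dt) * [p*40.103586 + (1-p)*12.905140] = 25.820366
  V(2,1) = exp(-r*dt) * [p*12.905140 + (1-p)*0.979526] = 6.694766
  V(2,2) = exp(-r*dt) * [p*0.979526 + (1-p)*0.000000] = 0.470329
  V(1,0) = exp(-r*dt) * [p*25.820366 + (1-p)*6.694766] = 15.803212
  V(1,1) = exp(-r*dt) * [p*6.694766 + (1-p)*0.470329] = 3.453790
  V(0,0) = exp(-r*dt) * [p*15.803212 + (1-p)*3.453790] = 9.344846

Answer: Price = V(0,0) = 9.3448


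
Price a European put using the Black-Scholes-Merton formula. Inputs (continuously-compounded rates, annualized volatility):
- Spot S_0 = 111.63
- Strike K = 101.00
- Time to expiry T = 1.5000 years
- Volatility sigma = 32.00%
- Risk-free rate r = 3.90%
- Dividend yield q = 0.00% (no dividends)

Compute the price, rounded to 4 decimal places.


Answer: Price = 9.1645

Derivation:
d1 = (ln(S/K) + (r - q + 0.5*sigma^2) * T) / (sigma * sqrt(T)) = 0.60055700
d2 = d1 - sigma * sqrt(T) = 0.20863864
exp(-rT) = 0.94317824; exp(-qT) = 1.00000000
P = K * exp(-rT) * N(-d2) - S_0 * exp(-qT) * N(-d1)
N(-d1) = 0.27406754; N(-d2) = 0.41736517
P = 101.0000 * 0.94317824 * 0.41736517 - 111.6300 * 1.00000000 * 0.27406754 = 9.1645


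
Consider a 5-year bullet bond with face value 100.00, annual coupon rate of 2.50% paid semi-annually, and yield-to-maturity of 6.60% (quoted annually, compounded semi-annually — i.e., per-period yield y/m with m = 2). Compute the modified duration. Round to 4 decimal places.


Answer: Modified duration = 4.5475

Derivation:
Coupon per period c = face * coupon_rate / m = 1.250000
Periods per year m = 2; per-period yield y/m = 0.033000
Number of cashflows N = 10
Cashflows (t years, CF_t, discount factor 1/(1+y/m)^(m*t), PV):
  t = 0.5000: CF_t = 1.250000, DF = 0.968054, PV = 1.210068
  t = 1.0000: CF_t = 1.250000, DF = 0.937129, PV = 1.171411
  t = 1.5000: CF_t = 1.250000, DF = 0.907192, PV = 1.133990
  t = 2.0000: CF_t = 1.250000, DF = 0.878211, PV = 1.097763
  t = 2.5000: CF_t = 1.250000, DF = 0.850156, PV = 1.062694
  t = 3.0000: CF_t = 1.250000, DF = 0.822997, PV = 1.028746
  t = 3.5000: CF_t = 1.250000, DF = 0.796705, PV = 0.995882
  t = 4.0000: CF_t = 1.250000, DF = 0.771254, PV = 0.964067
  t = 4.5000: CF_t = 1.250000, DF = 0.746616, PV = 0.933270
  t = 5.0000: CF_t = 101.250000, DF = 0.722764, PV = 73.179901
Price P = sum_t PV_t = 82.777792
First compute Macaulay numerator sum_t t * PV_t:
  t * PV_t at t = 0.5000: 0.605034
  t * PV_t at t = 1.0000: 1.171411
  t * PV_t at t = 1.5000: 1.700984
  t * PV_t at t = 2.0000: 2.195527
  t * PV_t at t = 2.5000: 2.656736
  t * PV_t at t = 3.0000: 3.086237
  t * PV_t at t = 3.5000: 3.485586
  t * PV_t at t = 4.0000: 3.856270
  t * PV_t at t = 4.5000: 4.199713
  t * PV_t at t = 5.0000: 365.899504
Macaulay duration D = 388.857003 / 82.777792 = 4.697601
Modified duration = D / (1 + y/m) = 4.697601 / (1 + 0.033000) = 4.547532


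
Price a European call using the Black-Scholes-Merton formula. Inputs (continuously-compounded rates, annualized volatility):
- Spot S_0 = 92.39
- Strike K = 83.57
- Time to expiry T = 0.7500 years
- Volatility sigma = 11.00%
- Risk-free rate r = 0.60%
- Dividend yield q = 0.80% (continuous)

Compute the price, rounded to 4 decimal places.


Answer: Price = 9.2877

Derivation:
d1 = (ln(S/K) + (r - q + 0.5*sigma^2) * T) / (sigma * sqrt(T)) = 1.08512084
d2 = d1 - sigma * sqrt(T) = 0.98985805
exp(-rT) = 0.99551011; exp(-qT) = 0.99401796
C = S_0 * exp(-qT) * N(d1) - K * exp(-rT) * N(d2)
N(d1) = 0.86106593; N(d2) = 0.83887825
C = 92.3900 * 0.99401796 * 0.86106593 - 83.5700 * 0.99551011 * 0.83887825 = 9.2877


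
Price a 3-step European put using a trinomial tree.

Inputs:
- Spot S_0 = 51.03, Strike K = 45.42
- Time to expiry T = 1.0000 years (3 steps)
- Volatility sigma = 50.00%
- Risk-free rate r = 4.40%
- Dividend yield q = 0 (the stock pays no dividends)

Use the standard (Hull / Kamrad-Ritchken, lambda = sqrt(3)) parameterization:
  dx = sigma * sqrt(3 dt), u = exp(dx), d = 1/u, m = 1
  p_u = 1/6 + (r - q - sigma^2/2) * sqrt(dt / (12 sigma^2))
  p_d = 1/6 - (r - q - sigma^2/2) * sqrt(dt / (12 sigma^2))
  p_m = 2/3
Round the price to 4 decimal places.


dt = T/N = 0.333333; dx = sigma*sqrt(3*dt) = 0.500000
u = exp(dx) = 1.648721; d = 1/u = 0.606531
p_u = 0.139667, p_m = 0.666667, p_d = 0.193667
Discount per step: exp(-r*dt) = 0.985440
Stock lattice S(k, j) with j the centered position index:
  k=0: S(0,+0) = 51.0300
  k=1: S(1,-1) = 30.9513; S(1,+0) = 51.0300; S(1,+1) = 84.1342
  k=2: S(2,-2) = 18.7729; S(2,-1) = 30.9513; S(2,+0) = 51.0300; S(2,+1) = 84.1342; S(2,+2) = 138.7139
  k=3: S(3,-3) = 11.3863; S(3,-2) = 18.7729; S(3,-1) = 30.9513; S(3,+0) = 51.0300; S(3,+1) = 84.1342; S(3,+2) = 138.7139; S(3,+3) = 228.7006
Terminal payoffs V(N, j) = max(K - S_T, 0):
  V(3,-3) = 34.033668; V(3,-2) = 26.647112; V(3,-1) = 14.468740; V(3,+0) = 0.000000; V(3,+1) = 0.000000; V(3,+2) = 0.000000; V(3,+3) = 0.000000
Backward induction: V(k, j) = exp(-r*dt) * [p_u * V(k+1, j+1) + p_m * V(k+1, j) + p_d * V(k+1, j-1)]
  V(2,-2) = exp(-r*dt) * [p_u*14.468740 + p_m*26.647112 + p_d*34.033668] = 25.992694
  V(2,-1) = exp(-r*dt) * [p_u*0.000000 + p_m*14.468740 + p_d*26.647112] = 14.590907
  V(2,+0) = exp(-r*dt) * [p_u*0.000000 + p_m*0.000000 + p_d*14.468740] = 2.761315
  V(2,+1) = exp(-r*dt) * [p_u*0.000000 + p_m*0.000000 + p_d*0.000000] = 0.000000
  V(2,+2) = exp(-r*dt) * [p_u*0.000000 + p_m*0.000000 + p_d*0.000000] = 0.000000
  V(1,-1) = exp(-r*dt) * [p_u*2.761315 + p_m*14.590907 + p_d*25.992694] = 14.926321
  V(1,+0) = exp(-r*dt) * [p_u*0.000000 + p_m*2.761315 + p_d*14.590907] = 4.598704
  V(1,+1) = exp(-r*dt) * [p_u*0.000000 + p_m*0.000000 + p_d*2.761315] = 0.526989
  V(0,+0) = exp(-r*dt) * [p_u*0.526989 + p_m*4.598704 + p_d*14.926321] = 5.942340

Answer: Price = V(0,0) = 5.9423


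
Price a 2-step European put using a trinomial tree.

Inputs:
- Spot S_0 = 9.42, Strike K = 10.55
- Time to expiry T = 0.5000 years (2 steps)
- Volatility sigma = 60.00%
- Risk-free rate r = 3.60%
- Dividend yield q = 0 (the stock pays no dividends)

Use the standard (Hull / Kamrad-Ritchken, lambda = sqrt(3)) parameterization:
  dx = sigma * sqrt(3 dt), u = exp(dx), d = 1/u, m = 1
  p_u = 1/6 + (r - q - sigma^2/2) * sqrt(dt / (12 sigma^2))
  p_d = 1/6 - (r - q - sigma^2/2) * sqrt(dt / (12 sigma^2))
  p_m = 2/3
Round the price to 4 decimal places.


dt = T/N = 0.250000; dx = sigma*sqrt(3*dt) = 0.519615
u = exp(dx) = 1.681381; d = 1/u = 0.594749
p_u = 0.132026, p_m = 0.666667, p_d = 0.201308
Discount per step: exp(-r*dt) = 0.991040
Stock lattice S(k, j) with j the centered position index:
  k=0: S(0,+0) = 9.4200
  k=1: S(1,-1) = 5.6025; S(1,+0) = 9.4200; S(1,+1) = 15.8386
  k=2: S(2,-2) = 3.3321; S(2,-1) = 5.6025; S(2,+0) = 9.4200; S(2,+1) = 15.8386; S(2,+2) = 26.6307
Terminal payoffs V(N, j) = max(K - S_T, 0):
  V(2,-2) = 7.217894; V(2,-1) = 4.947461; V(2,+0) = 1.130000; V(2,+1) = 0.000000; V(2,+2) = 0.000000
Backward induction: V(k, j) = exp(-r*dt) * [p_u * V(k+1, j+1) + p_m * V(k+1, j) + p_d * V(k+1, j-1)]
  V(1,-1) = exp(-r*dt) * [p_u*1.130000 + p_m*4.947461 + p_d*7.217894] = 4.856607
  V(1,+0) = exp(-r*dt) * [p_u*0.000000 + p_m*1.130000 + p_d*4.947461] = 1.733622
  V(1,+1) = exp(-r*dt) * [p_u*0.000000 + p_m*0.000000 + p_d*1.130000] = 0.225440
  V(0,+0) = exp(-r*dt) * [p_u*0.225440 + p_m*1.733622 + p_d*4.856607] = 2.143803

Answer: Price = V(0,0) = 2.1438


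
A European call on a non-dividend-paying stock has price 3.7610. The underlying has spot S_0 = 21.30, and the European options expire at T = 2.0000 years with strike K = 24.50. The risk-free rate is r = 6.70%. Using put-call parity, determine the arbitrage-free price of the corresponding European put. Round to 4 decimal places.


Answer: Put price = 3.8885

Derivation:
Put-call parity: C - P = S_0 * exp(-qT) - K * exp(-rT).
S_0 * exp(-qT) = 21.3000 * 1.00000000 = 21.30000000
K * exp(-rT) = 24.5000 * 0.87459006 = 21.42745658
P = C - S*exp(-qT) + K*exp(-rT)
P = 3.7610 - 21.30000000 + 21.42745658 = 3.8885


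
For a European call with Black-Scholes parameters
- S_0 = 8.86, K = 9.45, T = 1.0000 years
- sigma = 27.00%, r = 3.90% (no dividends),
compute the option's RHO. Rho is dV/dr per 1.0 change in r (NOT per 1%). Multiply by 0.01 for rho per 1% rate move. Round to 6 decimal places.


Answer: Rho = 3.720012

Derivation:
d1 = 0.0406741597; d2 = -0.2293258403
phi(d1) = 0.3986124143; exp(-qT) = 1.0000000000; exp(-rT) = 0.9617507091
N(d2) = 0.4093078354
Rho = K*T*exp(-rT)*N(d2) = 9.4500 * 1.0000 * 0.9617507091 * 0.4093078354 = 3.720012


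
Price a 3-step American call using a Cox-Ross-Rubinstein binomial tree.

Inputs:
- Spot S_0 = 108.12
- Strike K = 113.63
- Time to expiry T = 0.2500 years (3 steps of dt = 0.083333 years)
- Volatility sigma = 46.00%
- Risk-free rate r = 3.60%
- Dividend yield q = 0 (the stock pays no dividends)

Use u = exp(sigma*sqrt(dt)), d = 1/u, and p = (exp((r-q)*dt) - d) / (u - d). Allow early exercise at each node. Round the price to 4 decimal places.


dt = T/N = 0.083333
u = exp(sigma*sqrt(dt)) = 1.142011; d = 1/u = 0.875648
p = (exp((r-q)*dt) - d) / (u - d) = 0.478131
Discount per step: exp(-r*dt) = 0.997004
Stock lattice S(k, i) with i counting down-moves:
  k=0: S(0,0) = 108.1200
  k=1: S(1,0) = 123.4742; S(1,1) = 94.6751
  k=2: S(2,0) = 141.0089; S(2,1) = 108.1200; S(2,2) = 82.9021
  k=3: S(3,0) = 161.0337; S(3,1) = 123.4742; S(3,2) = 94.6751; S(3,3) = 72.5931
Terminal payoffs V(N, i) = max(S_T - K, 0):
  V(3,0) = 47.403659; V(3,1) = 9.844207; V(3,2) = 0.000000; V(3,3) = 0.000000
Backward induction: V(k, i) = exp(-r*dt) * [p * V(k+1, i) + (1-p) * V(k+1, i+1)]; then take max(V_cont, immediate exercise) for American.
  V(2,0) = exp(-r*dt) * [p*47.403659 + (1-p)*9.844207] = 27.719256; exercise = 27.378877; V(2,0) = max -> 27.719256
  V(2,1) = exp(-r*dt) * [p*9.844207 + (1-p)*0.000000] = 4.692719; exercise = 0.000000; V(2,1) = max -> 4.692719
  V(2,2) = exp(-r*dt) * [p*0.000000 + (1-p)*0.000000] = 0.000000; exercise = 0.000000; V(2,2) = max -> 0.000000
  V(1,0) = exp(-r*dt) * [p*27.719256 + (1-p)*4.692719] = 15.655380; exercise = 9.844207; V(1,0) = max -> 15.655380
  V(1,1) = exp(-r*dt) * [p*4.692719 + (1-p)*0.000000] = 2.237013; exercise = 0.000000; V(1,1) = max -> 2.237013
  V(0,0) = exp(-r*dt) * [p*15.655380 + (1-p)*2.237013] = 8.626828; exercise = 0.000000; V(0,0) = max -> 8.626828

Answer: Price = V(0,0) = 8.6268


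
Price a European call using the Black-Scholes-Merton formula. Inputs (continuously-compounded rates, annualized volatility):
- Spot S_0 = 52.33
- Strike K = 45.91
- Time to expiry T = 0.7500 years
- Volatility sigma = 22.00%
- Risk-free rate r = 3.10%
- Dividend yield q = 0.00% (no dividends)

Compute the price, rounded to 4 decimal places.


Answer: Price = 8.5643

Derivation:
d1 = (ln(S/K) + (r - q + 0.5*sigma^2) * T) / (sigma * sqrt(T)) = 0.90427151
d2 = d1 - sigma * sqrt(T) = 0.71374592
exp(-rT) = 0.97701820; exp(-qT) = 1.00000000
C = S_0 * exp(-qT) * N(d1) - K * exp(-rT) * N(d2)
N(d1) = 0.81707428; N(d2) = 0.76230785
C = 52.3300 * 1.00000000 * 0.81707428 - 45.9100 * 0.97701820 * 0.76230785 = 8.5643


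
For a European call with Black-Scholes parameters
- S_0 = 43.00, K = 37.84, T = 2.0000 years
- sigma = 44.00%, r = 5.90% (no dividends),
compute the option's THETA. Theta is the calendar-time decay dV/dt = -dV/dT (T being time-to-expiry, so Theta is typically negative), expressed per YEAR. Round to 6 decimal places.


d1 = 0.7061961747; d2 = 0.0839422073
phi(d1) = 0.3108965522; exp(-qT) = 1.0000000000; exp(-rT) = 0.8886960526
Theta = -S*exp(-qT)*phi(d1)*sigma/(2*sqrt(T)) - r*K*exp(-rT)*N(d2) + q*S*exp(-qT)*N(d1)
N(d1) = 0.7599669255; N(d2) = 0.5334488093; sqrt(T) = 1.4142135624
Term 1 = -43.0000 * 1.0000000000 * 0.3108965522 * 0.4400 / (2 * 1.4142135624) = -2.0796585905
Term 2 = -0.0590 * 37.8400 * 0.8886960526 * 0.5334488093 = -1.0583983170
Term 3 = 0 (no dividend yield, q = 0)
Theta = -2.0796585905 + (-1.0583983170) + (0.0000000000) = -3.138057

Answer: Theta = -3.138057


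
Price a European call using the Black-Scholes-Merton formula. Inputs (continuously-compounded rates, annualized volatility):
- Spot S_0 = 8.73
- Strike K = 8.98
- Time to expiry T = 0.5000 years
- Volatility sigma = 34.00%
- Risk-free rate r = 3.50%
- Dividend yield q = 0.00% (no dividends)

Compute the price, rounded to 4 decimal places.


d1 = (ln(S/K) + (r - q + 0.5*sigma^2) * T) / (sigma * sqrt(T)) = 0.07555847
d2 = d1 - sigma * sqrt(T) = -0.16485784
exp(-rT) = 0.98265224; exp(-qT) = 1.00000000
C = S_0 * exp(-qT) * N(d1) - K * exp(-rT) * N(d2)
N(d1) = 0.53011481; N(d2) = 0.43452794
C = 8.7300 * 1.00000000 * 0.53011481 - 8.9800 * 0.98265224 * 0.43452794 = 0.7935

Answer: Price = 0.7935


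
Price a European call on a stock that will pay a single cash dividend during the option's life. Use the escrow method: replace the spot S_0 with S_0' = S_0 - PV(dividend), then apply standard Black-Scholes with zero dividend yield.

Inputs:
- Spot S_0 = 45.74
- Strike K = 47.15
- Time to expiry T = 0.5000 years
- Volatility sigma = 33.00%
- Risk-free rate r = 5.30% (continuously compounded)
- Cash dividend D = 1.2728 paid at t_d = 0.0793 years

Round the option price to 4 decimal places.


Answer: Price = 3.5146

Derivation:
PV(D) = D * exp(-r * t_d) = 1.2728 * 0.99580592 = 1.26746177
S_0' = S_0 - PV(D) = 45.7400 - 1.26746177 = 44.47253823
d1 = (ln(S_0'/K) + (r + sigma^2/2)*T) / (sigma*sqrt(T)) = -0.02030095
d2 = d1 - sigma*sqrt(T) = -0.25364618
exp(-rT) = 0.97384804
N(d1) = 0.49190165; N(d2) = 0.39988446
C = S_0' * N(d1) - K * exp(-rT) * N(d2) = 44.47253823 * 0.49190165 - 47.1500 * 0.97384804 * 0.39988446 = 3.5146


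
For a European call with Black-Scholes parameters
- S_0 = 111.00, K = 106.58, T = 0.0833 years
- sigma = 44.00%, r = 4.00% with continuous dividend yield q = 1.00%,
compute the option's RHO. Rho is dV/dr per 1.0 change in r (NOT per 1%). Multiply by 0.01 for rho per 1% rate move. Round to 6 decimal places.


d1 = 0.4031506255; d2 = 0.2761589722
phi(d1) = 0.3678044946; exp(-qT) = 0.9991673468; exp(-rT) = 0.9966735450
N(d2) = 0.6087870161
Rho = K*T*exp(-rT)*N(d2) = 106.5800 * 0.0833 * 0.9966735450 * 0.6087870161 = 5.386901

Answer: Rho = 5.386901


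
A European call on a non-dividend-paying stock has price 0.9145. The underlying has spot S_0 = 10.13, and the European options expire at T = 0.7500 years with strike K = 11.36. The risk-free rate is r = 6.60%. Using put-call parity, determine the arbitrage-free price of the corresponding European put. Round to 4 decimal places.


Answer: Put price = 1.5959

Derivation:
Put-call parity: C - P = S_0 * exp(-qT) - K * exp(-rT).
S_0 * exp(-qT) = 10.1300 * 1.00000000 = 10.13000000
K * exp(-rT) = 11.3600 * 0.95170516 = 10.81137060
P = C - S*exp(-qT) + K*exp(-rT)
P = 0.9145 - 10.13000000 + 10.81137060 = 1.5959


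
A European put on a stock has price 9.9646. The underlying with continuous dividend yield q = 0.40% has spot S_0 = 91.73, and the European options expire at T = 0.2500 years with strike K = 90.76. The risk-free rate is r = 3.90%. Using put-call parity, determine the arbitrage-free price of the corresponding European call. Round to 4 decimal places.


Put-call parity: C - P = S_0 * exp(-qT) - K * exp(-rT).
S_0 * exp(-qT) = 91.7300 * 0.99900050 = 91.63831585
K * exp(-rT) = 90.7600 * 0.99029738 = 89.87938995
C = P + S*exp(-qT) - K*exp(-rT)
C = 9.9646 + 91.63831585 - 89.87938995 = 11.7235

Answer: Call price = 11.7235


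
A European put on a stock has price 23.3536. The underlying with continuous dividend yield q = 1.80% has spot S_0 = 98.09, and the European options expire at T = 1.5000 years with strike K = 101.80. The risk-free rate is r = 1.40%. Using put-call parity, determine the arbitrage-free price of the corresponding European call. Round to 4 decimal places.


Put-call parity: C - P = S_0 * exp(-qT) - K * exp(-rT).
S_0 * exp(-qT) = 98.0900 * 0.97336124 = 95.47700418
K * exp(-rT) = 101.8000 * 0.97921896 = 99.68449059
C = P + S*exp(-qT) - K*exp(-rT)
C = 23.3536 + 95.47700418 - 99.68449059 = 19.1461

Answer: Call price = 19.1461


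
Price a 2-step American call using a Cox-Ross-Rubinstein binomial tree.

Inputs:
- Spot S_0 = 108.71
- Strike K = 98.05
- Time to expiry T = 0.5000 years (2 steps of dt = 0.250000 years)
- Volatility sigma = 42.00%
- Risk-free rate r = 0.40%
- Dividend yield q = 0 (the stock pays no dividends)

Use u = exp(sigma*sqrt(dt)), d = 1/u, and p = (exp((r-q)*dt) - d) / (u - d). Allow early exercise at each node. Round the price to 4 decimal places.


dt = T/N = 0.250000
u = exp(sigma*sqrt(dt)) = 1.233678; d = 1/u = 0.810584
p = (exp((r-q)*dt) - d) / (u - d) = 0.450057
Discount per step: exp(-r*dt) = 0.999000
Stock lattice S(k, i) with i counting down-moves:
  k=0: S(0,0) = 108.7100
  k=1: S(1,0) = 134.1131; S(1,1) = 88.1186
  k=2: S(2,0) = 165.4524; S(2,1) = 108.7100; S(2,2) = 71.4276
Terminal payoffs V(N, i) = max(S_T - K, 0):
  V(2,0) = 67.402441; V(2,1) = 10.660000; V(2,2) = 0.000000
Backward induction: V(k, i) = exp(-r*dt) * [p * V(k+1, i) + (1-p) * V(k+1, i+1)]; then take max(V_cont, immediate exercise) for American.
  V(1,0) = exp(-r*dt) * [p*67.402441 + (1-p)*10.660000] = 36.161143; exercise = 36.063142; V(1,0) = max -> 36.161143
  V(1,1) = exp(-r*dt) * [p*10.660000 + (1-p)*0.000000] = 4.792810; exercise = 0.000000; V(1,1) = max -> 4.792810
  V(0,0) = exp(-r*dt) * [p*36.161143 + (1-p)*4.792810] = 18.891441; exercise = 10.660000; V(0,0) = max -> 18.891441

Answer: Price = V(0,0) = 18.8914


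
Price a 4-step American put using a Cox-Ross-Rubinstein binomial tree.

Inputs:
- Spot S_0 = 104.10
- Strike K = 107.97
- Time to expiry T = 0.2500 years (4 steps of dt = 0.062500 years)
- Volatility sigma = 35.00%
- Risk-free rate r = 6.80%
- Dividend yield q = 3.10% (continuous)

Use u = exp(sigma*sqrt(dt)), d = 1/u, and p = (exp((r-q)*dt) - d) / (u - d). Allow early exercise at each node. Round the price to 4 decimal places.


dt = T/N = 0.062500
u = exp(sigma*sqrt(dt)) = 1.091442; d = 1/u = 0.916219
p = (exp((r-q)*dt) - d) / (u - d) = 0.491352
Discount per step: exp(-r*dt) = 0.995759
Stock lattice S(k, i) with i counting down-moves:
  k=0: S(0,0) = 104.1000
  k=1: S(1,0) = 113.6191; S(1,1) = 95.3784
  k=2: S(2,0) = 124.0087; S(2,1) = 104.1000; S(2,2) = 87.3875
  k=3: S(3,0) = 135.3484; S(3,1) = 113.6191; S(3,2) = 95.3784; S(3,3) = 80.0661
  k=4: S(4,0) = 147.7249; S(4,1) = 124.0087; S(4,2) = 104.1000; S(4,3) = 87.3875; S(4,4) = 73.3580
Terminal payoffs V(N, i) = max(K - S_T, 0):
  V(4,0) = 0.000000; V(4,1) = 0.000000; V(4,2) = 3.870000; V(4,3) = 20.582524; V(4,4) = 34.611970
Backward induction: V(k, i) = exp(-r*dt) * [p * V(k+1, i) + (1-p) * V(k+1, i+1)]; then take max(V_cont, immediate exercise) for American.
  V(3,0) = exp(-r*dt) * [p*0.000000 + (1-p)*0.000000] = 0.000000; exercise = 0.000000; V(3,0) = max -> 0.000000
  V(3,1) = exp(-r*dt) * [p*0.000000 + (1-p)*3.870000] = 1.960121; exercise = 0.000000; V(3,1) = max -> 1.960121
  V(3,2) = exp(-r*dt) * [p*3.870000 + (1-p)*20.582524] = 12.318333; exercise = 12.591615; V(3,2) = max -> 12.591615
  V(3,3) = exp(-r*dt) * [p*20.582524 + (1-p)*34.611970] = 27.601024; exercise = 27.903945; V(3,3) = max -> 27.903945
  V(2,0) = exp(-r*dt) * [p*0.000000 + (1-p)*1.960121] = 0.992784; exercise = 0.000000; V(2,0) = max -> 0.992784
  V(2,1) = exp(-r*dt) * [p*1.960121 + (1-p)*12.591615] = 7.336566; exercise = 3.870000; V(2,1) = max -> 7.336566
  V(2,2) = exp(-r*dt) * [p*12.591615 + (1-p)*27.903945] = 20.293775; exercise = 20.582524; V(2,2) = max -> 20.582524
  V(1,0) = exp(-r*dt) * [p*0.992784 + (1-p)*7.336566] = 4.201643; exercise = 0.000000; V(1,0) = max -> 4.201643
  V(1,1) = exp(-r*dt) * [p*7.336566 + (1-p)*20.582524] = 14.014413; exercise = 12.591615; V(1,1) = max -> 14.014413
  V(0,0) = exp(-r*dt) * [p*4.201643 + (1-p)*14.014413] = 9.153905; exercise = 3.870000; V(0,0) = max -> 9.153905

Answer: Price = V(0,0) = 9.1539
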